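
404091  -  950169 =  - 546078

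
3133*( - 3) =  - 9399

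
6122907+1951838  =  8074745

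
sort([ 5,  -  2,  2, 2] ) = [-2,2, 2,5 ]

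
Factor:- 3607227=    - 3^3*13^1 * 43^1*239^1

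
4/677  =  4/677 = 0.01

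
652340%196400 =63140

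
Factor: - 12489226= - 2^1*1553^1 *4021^1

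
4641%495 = 186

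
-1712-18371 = -20083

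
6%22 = 6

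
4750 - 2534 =2216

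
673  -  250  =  423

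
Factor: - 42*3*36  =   - 2^3*3^4*7^1 = - 4536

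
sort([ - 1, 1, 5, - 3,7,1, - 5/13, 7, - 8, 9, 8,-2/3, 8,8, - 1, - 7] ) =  [-8,-7,  -  3, -1, - 1, - 2/3,-5/13, 1 , 1, 5,  7, 7, 8,8, 8, 9] 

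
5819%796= 247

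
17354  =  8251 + 9103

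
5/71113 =5/71113  =  0.00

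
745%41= 7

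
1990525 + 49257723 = 51248248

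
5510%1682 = 464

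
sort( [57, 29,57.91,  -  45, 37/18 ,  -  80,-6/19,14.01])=[-80,-45, - 6/19 , 37/18,14.01, 29, 57,57.91]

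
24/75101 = 24/75101= 0.00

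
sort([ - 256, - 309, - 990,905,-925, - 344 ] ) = [ - 990,-925,-344, - 309, - 256,905]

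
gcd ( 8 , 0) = 8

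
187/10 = 187/10 = 18.70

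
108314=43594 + 64720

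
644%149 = 48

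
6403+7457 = 13860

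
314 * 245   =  76930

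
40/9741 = 40/9741 = 0.00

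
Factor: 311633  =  7^1*44519^1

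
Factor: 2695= 5^1*7^2*11^1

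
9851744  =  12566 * 784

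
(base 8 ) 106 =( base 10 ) 70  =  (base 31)28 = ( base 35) 20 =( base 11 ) 64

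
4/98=2/49 = 0.04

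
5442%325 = 242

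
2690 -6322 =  - 3632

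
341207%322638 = 18569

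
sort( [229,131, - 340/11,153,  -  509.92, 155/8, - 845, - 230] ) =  [ - 845, -509.92, - 230,-340/11,155/8,131,153,229]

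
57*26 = 1482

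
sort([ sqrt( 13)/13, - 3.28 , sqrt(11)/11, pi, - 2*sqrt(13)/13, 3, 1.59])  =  [ - 3.28, - 2*sqrt(13 ) /13, sqrt( 13) /13, sqrt(  11 )/11,1.59, 3, pi] 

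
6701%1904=989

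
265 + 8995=9260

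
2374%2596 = 2374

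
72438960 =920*78738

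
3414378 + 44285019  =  47699397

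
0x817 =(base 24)3E7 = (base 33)1tp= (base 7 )6016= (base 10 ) 2071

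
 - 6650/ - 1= 6650 + 0/1 = 6650.00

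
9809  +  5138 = 14947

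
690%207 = 69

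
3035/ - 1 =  - 3035/1=- 3035.00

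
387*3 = 1161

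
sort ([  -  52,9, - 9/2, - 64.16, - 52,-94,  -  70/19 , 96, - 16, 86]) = [-94, - 64.16 , - 52,  -  52, -16, - 9/2, -70/19, 9, 86, 96] 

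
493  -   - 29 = 522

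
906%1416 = 906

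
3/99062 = 3/99062  =  0.00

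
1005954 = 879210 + 126744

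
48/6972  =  4/581 = 0.01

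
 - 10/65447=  - 1 + 65437/65447=   - 0.00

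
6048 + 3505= 9553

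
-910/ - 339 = 2 +232/339 = 2.68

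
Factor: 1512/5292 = 2/7  =  2^1*7^( - 1 )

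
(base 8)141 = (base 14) 6d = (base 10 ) 97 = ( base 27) 3G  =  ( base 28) 3d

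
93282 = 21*4442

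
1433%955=478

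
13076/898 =6538/449  =  14.56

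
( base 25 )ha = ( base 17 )18a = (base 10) 435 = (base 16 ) 1B3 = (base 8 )663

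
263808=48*5496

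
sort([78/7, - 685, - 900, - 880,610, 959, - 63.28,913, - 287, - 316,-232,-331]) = [ - 900,-880, - 685, - 331, - 316, - 287,-232, - 63.28, 78/7, 610, 913,959 ]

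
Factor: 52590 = 2^1*3^1 * 5^1 * 1753^1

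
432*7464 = 3224448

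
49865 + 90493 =140358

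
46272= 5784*8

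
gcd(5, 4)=1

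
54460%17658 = 1486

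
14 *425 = 5950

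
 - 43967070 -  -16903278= -27063792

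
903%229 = 216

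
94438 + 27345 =121783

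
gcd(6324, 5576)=68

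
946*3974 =3759404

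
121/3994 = 121/3994 =0.03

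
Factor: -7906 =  - 2^1*59^1* 67^1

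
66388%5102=62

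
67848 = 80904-13056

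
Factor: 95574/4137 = 31858/1379 = 2^1 *7^ ( - 1) * 17^1*197^( - 1)*937^1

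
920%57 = 8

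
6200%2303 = 1594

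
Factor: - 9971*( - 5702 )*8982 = 2^2*3^2*13^2*59^1*499^1*2851^1= 510668394444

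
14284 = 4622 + 9662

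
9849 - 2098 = 7751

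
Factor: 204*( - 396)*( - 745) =60184080 = 2^4*3^3*5^1*11^1 * 17^1 * 149^1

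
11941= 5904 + 6037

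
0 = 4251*0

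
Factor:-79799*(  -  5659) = 451582541 = 199^1*401^1*5659^1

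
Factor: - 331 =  - 331^1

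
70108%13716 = 1528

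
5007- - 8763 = 13770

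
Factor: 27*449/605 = 12123/605 = 3^3*5^( - 1)*11^ (- 2)*449^1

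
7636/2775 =7636/2775 = 2.75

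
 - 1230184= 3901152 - 5131336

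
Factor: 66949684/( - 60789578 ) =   -  2^1*16737421^1*30394789^(-1) = - 33474842/30394789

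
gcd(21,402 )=3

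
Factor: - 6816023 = -1453^1 * 4691^1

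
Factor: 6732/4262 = 3366/2131 = 2^1*3^2*11^1 *17^1 * 2131^(-1)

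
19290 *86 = 1658940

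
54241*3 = 162723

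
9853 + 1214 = 11067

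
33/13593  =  11/4531 = 0.00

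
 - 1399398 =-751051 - 648347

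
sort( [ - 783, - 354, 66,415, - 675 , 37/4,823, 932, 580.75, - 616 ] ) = [ - 783,  -  675, - 616, - 354,37/4,66,415,580.75, 823,  932 ] 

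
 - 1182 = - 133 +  - 1049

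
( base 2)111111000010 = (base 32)3u2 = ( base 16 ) FC2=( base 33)3N8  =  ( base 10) 4034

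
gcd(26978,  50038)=2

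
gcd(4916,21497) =1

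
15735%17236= 15735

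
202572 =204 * 993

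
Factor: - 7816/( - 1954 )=2^2 = 4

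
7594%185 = 9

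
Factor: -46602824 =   -  2^3*5825353^1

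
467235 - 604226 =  - 136991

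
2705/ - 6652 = -2705/6652 = - 0.41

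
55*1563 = 85965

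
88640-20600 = 68040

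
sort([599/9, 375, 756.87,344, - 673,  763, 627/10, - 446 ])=[ - 673, - 446,627/10, 599/9,344,375,756.87,763 ]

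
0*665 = 0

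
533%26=13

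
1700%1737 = 1700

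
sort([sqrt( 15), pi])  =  [ pi, sqrt( 15)]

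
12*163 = 1956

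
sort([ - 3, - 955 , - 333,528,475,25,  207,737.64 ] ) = [ - 955, -333, - 3,25,  207, 475, 528,737.64]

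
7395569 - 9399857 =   -  2004288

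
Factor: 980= 2^2* 5^1*7^2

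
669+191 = 860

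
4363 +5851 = 10214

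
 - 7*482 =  - 3374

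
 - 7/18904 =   -  7/18904  =  - 0.00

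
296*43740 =12947040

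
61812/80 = 15453/20 = 772.65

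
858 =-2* ( - 429)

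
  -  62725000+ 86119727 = 23394727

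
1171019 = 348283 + 822736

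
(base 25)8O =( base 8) 340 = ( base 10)224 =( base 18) C8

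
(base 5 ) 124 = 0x27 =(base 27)1C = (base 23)1G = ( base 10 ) 39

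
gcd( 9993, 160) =1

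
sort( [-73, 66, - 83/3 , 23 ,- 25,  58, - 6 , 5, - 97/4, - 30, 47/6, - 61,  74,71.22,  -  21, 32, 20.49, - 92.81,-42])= [  -  92.81, - 73, - 61, - 42  , - 30,-83/3, - 25, - 97/4,  -  21, - 6, 5, 47/6, 20.49, 23, 32 , 58 , 66  ,  71.22, 74]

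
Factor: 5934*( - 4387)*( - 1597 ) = 41573835426 = 2^1 *3^1*23^1*41^1*43^1*107^1*1597^1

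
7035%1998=1041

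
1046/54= 19+10/27 = 19.37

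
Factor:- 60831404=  - 2^2*37^1*139^1*2957^1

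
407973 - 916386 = - 508413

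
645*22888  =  14762760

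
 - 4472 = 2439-6911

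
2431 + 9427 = 11858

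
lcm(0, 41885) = 0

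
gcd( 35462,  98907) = 1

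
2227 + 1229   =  3456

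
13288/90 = 6644/45 = 147.64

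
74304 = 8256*9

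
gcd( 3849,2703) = 3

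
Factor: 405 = 3^4*5^1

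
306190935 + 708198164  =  1014389099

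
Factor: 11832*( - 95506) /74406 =-2^3*17^2*29^1*53^2*12401^( - 1 )=-188337832/12401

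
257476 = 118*2182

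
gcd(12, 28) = 4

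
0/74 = 0 = 0.00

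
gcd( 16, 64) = 16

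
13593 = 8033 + 5560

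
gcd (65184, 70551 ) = 3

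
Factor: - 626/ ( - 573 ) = 2^1*3^( - 1)*191^(-1)*313^1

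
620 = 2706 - 2086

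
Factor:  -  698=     -  2^1*349^1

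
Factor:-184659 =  - 3^1* 61553^1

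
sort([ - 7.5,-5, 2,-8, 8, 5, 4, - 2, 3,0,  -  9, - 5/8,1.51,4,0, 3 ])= [-9, -8,-7.5, - 5, -2,  -  5/8,0,0,1.51,2, 3,3,4,4,5,8] 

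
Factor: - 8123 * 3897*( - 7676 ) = 2^2*3^2*19^1 * 101^1*433^1*8123^1 =242986320756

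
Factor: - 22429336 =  - 2^3 * 2803667^1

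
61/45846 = 61/45846 = 0.00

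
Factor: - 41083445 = - 5^1*13^1*632053^1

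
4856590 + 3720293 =8576883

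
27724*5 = 138620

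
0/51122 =0 = 0.00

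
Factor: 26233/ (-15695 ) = - 5^( - 1)*37^1* 43^( - 1)*73^ ( - 1)*709^1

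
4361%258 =233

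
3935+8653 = 12588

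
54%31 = 23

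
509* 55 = 27995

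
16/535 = 16/535=0.03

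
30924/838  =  36 + 378/419   =  36.90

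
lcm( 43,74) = 3182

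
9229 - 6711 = 2518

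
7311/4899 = 2437/1633  =  1.49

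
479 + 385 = 864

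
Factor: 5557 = 5557^1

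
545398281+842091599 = 1387489880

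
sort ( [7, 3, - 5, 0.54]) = [ - 5, 0.54, 3, 7]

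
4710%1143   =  138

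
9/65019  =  3/21673 = 0.00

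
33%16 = 1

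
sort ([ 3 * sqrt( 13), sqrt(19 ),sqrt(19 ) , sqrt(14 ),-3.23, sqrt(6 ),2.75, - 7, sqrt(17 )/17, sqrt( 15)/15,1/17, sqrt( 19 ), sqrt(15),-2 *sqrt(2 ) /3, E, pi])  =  [ - 7,-3.23,-2*sqrt(2 ) /3 , 1/17, sqrt(17 ) /17,sqrt(15 )/15, sqrt( 6),E, 2.75,pi,sqrt( 14 ), sqrt(15), sqrt(19), sqrt(19 ),sqrt(19 ),3 * sqrt(13)] 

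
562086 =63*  8922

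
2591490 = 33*78530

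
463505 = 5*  92701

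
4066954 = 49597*82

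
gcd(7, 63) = 7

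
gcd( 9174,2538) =6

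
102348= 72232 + 30116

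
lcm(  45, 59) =2655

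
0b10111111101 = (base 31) 1ie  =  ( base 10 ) 1533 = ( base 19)44d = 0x5fd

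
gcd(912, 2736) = 912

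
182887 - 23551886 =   -  23368999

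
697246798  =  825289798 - 128043000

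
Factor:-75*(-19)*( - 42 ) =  - 59850= - 2^1 * 3^2*5^2*7^1*19^1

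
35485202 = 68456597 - 32971395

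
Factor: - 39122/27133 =- 2^1 * 31^1*43^(-1 )= - 62/43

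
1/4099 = 1/4099 = 0.00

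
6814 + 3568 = 10382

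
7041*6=42246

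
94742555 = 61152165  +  33590390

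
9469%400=269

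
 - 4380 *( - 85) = 372300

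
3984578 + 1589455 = 5574033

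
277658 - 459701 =- 182043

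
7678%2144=1246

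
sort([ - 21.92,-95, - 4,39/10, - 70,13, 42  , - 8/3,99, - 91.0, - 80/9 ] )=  [- 95, - 91.0, - 70, - 21.92, - 80/9, - 4, - 8/3, 39/10, 13, 42, 99]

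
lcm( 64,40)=320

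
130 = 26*5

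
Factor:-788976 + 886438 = 97462 = 2^1*48731^1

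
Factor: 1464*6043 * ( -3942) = -2^4*3^4*61^1*73^1*6043^1 = -34874684784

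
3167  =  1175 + 1992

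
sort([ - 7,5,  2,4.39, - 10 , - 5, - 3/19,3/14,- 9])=[-10 ,-9, - 7, - 5, - 3/19,3/14,2,4.39,5 ]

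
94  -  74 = 20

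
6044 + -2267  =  3777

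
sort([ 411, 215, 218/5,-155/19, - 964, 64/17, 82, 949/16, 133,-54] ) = [ - 964, - 54,-155/19,64/17 , 218/5 , 949/16 , 82, 133,215,411 ]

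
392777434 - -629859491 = 1022636925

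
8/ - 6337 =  - 1+6329/6337 = -0.00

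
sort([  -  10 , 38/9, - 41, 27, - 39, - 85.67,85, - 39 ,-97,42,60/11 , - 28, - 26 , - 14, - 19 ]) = [ - 97, - 85.67, - 41,-39, - 39, - 28, - 26, - 19, - 14, - 10, 38/9,60/11,27,42 , 85]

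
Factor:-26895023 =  - 26895023^1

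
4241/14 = 302 + 13/14 = 302.93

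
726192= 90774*8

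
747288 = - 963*( - 776) 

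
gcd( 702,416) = 26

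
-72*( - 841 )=60552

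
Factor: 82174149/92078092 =2^ ( - 2 )*3^3*31^2*2677^( - 1)*3167^1*8599^( - 1 ) 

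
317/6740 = 317/6740 = 0.05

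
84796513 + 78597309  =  163393822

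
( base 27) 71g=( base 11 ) 3959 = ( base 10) 5146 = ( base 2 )1010000011010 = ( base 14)1c38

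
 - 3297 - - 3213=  - 84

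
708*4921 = 3484068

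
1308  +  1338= 2646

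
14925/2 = 14925/2 = 7462.50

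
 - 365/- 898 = 365/898 = 0.41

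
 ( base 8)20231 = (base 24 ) EBH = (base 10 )8345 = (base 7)33221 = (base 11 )62a7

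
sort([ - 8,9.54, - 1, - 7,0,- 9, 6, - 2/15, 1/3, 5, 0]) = [  -  9,-8, - 7,  -  1, - 2/15, 0, 0 , 1/3,5, 6, 9.54]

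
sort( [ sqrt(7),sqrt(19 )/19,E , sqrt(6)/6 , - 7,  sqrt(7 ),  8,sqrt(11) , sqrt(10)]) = [ - 7,sqrt(19)/19 , sqrt( 6) /6,sqrt(7), sqrt ( 7),E,  sqrt(10 ), sqrt( 11 ), 8 ] 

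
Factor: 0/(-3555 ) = 0 = 0^1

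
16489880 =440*37477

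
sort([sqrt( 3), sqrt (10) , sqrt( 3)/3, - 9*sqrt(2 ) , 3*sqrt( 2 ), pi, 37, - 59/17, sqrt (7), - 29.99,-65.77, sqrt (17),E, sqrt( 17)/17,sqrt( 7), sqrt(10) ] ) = [ - 65.77, - 29.99, - 9*sqrt(2), - 59/17,sqrt (17) /17,sqrt(3)/3, sqrt( 3),sqrt( 7), sqrt( 7), E,pi, sqrt( 10 ),sqrt( 10), sqrt( 17),3*sqrt (2),37]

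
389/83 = 4 + 57/83 = 4.69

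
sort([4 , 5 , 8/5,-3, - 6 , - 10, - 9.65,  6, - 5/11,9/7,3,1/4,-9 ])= [ - 10 , - 9.65 ,-9, - 6, - 3 , - 5/11, 1/4,  9/7, 8/5, 3, 4, 5, 6 ]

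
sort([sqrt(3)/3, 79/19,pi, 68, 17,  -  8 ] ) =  [ - 8,sqrt(3 )/3 , pi,79/19,17 , 68] 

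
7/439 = 7/439 = 0.02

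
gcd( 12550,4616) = 2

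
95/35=2 + 5/7 =2.71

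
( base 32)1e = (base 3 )1201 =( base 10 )46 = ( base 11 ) 42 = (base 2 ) 101110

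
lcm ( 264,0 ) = 0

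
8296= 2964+5332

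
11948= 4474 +7474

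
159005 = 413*385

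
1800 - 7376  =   - 5576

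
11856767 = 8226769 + 3629998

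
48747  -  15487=33260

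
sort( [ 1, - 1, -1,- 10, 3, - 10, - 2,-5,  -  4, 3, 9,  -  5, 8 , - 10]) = [ - 10, - 10, - 10, - 5, - 5,-4, - 2, - 1, - 1, 1,3,3, 8,9 ]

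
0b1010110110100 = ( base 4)1112310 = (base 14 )204c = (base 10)5556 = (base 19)f78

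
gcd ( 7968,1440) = 96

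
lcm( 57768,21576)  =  1790808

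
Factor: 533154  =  2^1*3^1*17^1*5227^1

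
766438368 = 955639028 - 189200660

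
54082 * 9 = 486738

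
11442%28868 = 11442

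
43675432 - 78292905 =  - 34617473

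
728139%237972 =14223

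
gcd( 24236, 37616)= 4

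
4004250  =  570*7025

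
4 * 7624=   30496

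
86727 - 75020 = 11707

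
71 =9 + 62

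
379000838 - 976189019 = -597188181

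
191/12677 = 191/12677 = 0.02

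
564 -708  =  -144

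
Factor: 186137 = 7^1*26591^1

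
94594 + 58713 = 153307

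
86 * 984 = 84624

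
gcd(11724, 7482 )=6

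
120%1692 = 120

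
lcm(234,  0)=0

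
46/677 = 46/677 = 0.07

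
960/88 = 120/11 = 10.91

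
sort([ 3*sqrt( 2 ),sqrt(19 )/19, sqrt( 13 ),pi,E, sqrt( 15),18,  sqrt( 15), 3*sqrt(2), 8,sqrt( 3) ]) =[ sqrt( 19)/19,sqrt( 3),E , pi, sqrt(13 ),sqrt(15 ) , sqrt(15) , 3*sqrt( 2 ), 3*sqrt( 2),8, 18 ] 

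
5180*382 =1978760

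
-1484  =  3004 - 4488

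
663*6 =3978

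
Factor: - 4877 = -4877^1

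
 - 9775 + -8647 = -18422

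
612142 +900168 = 1512310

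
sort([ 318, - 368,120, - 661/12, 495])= [-368,-661/12, 120,318,495 ]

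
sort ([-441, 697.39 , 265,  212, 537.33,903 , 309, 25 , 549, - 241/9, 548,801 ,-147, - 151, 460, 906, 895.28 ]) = [ - 441, - 151, - 147 , - 241/9,25,212, 265  ,  309,460 , 537.33,  548,549, 697.39, 801, 895.28,903 , 906 ]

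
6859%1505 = 839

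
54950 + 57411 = 112361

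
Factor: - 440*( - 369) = 2^3* 3^2*5^1*11^1*41^1= 162360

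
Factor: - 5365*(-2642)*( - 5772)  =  -81814232760 = - 2^3 * 3^1 * 5^1* 13^1 * 29^1*37^2 * 1321^1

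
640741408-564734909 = 76006499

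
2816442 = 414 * 6803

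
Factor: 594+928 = 1522=2^1*761^1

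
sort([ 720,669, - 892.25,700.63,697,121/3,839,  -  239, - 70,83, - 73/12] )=[ - 892.25,  -  239,  -  70 ,  -  73/12,121/3,83,669, 697, 700.63, 720,839 ] 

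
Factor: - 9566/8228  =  -2^( - 1 )*11^( - 2)*17^( - 1)*4783^1= - 4783/4114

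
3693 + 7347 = 11040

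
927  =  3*309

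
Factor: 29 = 29^1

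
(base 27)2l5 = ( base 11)1586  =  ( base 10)2030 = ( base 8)3756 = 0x7ee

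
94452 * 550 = 51948600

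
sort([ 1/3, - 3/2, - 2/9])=[-3/2, - 2/9 , 1/3]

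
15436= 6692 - -8744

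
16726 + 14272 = 30998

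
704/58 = 12 + 4/29 = 12.14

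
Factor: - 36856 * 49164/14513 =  - 1811988384/14513 = -2^5 * 3^1*17^2*23^(-1)*241^1*271^1*631^( - 1 ) 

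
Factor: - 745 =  - 5^1*149^1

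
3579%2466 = 1113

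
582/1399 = 582/1399 = 0.42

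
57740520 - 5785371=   51955149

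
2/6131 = 2/6131  =  0.00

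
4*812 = 3248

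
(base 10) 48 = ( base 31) 1H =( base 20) 28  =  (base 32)1G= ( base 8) 60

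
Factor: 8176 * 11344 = 2^8*7^1*73^1 * 709^1 = 92748544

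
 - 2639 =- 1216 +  - 1423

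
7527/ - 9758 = -7527/9758 = - 0.77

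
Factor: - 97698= - 2^1*3^1*19^1*857^1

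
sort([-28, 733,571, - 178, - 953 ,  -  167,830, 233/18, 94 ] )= [  -  953, - 178, - 167,  -  28, 233/18,94,571,733,830]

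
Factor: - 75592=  - 2^3*11^1*859^1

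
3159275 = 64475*49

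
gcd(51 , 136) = 17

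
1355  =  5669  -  4314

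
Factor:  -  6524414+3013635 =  - 3510779 = -  3510779^1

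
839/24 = 839/24 =34.96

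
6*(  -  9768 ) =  - 58608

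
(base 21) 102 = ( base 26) h1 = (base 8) 673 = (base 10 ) 443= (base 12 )30B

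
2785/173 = 16 + 17/173  =  16.10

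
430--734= 1164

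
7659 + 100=7759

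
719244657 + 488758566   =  1208003223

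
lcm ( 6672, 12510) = 100080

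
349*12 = 4188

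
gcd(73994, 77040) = 2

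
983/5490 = 983/5490 = 0.18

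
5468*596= 3258928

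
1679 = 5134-3455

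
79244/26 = 39622/13 = 3047.85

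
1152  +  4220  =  5372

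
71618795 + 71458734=143077529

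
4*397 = 1588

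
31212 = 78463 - 47251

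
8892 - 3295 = 5597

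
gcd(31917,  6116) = 1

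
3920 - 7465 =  - 3545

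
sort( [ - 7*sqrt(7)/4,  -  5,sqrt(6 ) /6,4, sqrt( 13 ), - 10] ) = [ - 10, - 5, - 7*sqrt(7 )/4, sqrt ( 6)/6, sqrt(13),  4 ] 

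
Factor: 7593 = 3^1*2531^1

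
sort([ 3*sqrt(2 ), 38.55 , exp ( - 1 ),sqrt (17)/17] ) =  [ sqrt( 17)/17, exp( - 1 ) , 3*sqrt( 2 ), 38.55]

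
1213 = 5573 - 4360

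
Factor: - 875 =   -  5^3*7^1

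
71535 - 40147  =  31388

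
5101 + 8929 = 14030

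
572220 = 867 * 660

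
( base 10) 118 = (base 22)58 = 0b1110110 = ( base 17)6G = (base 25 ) 4I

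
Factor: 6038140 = 2^2*5^1*301907^1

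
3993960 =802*4980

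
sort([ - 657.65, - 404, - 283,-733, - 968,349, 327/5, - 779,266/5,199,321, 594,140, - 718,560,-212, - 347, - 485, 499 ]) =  [ - 968, - 779, - 733, - 718, - 657.65 , - 485,-404, - 347,  -  283 , - 212,  266/5,327/5, 140,199,321,349 , 499, 560, 594 ]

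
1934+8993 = 10927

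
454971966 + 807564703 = 1262536669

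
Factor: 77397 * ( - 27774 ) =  - 2149624278 = -2^1 *3^3 * 1543^1*25799^1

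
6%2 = 0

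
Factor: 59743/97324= 2^(-2)*29^( - 1)*839^( - 1) * 59743^1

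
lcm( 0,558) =0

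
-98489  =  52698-151187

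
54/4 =27/2 = 13.50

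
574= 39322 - 38748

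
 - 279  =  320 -599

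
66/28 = 33/14 = 2.36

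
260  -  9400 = -9140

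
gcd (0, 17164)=17164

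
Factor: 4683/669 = 7 = 7^1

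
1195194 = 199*6006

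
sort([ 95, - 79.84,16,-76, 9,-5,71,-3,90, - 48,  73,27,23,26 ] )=[ - 79.84, - 76 , - 48 , - 5 ,  -  3 , 9,16, 23,26,27,71,73 , 90,  95] 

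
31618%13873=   3872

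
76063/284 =76063/284 = 267.83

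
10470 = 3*3490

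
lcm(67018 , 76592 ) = 536144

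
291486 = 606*481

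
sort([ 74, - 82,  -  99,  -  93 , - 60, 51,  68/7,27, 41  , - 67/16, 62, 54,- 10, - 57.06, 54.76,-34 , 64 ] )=[ -99, - 93, - 82, - 60, - 57.06, - 34,  -  10, - 67/16, 68/7, 27, 41 , 51, 54,54.76,62,64,  74]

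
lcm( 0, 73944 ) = 0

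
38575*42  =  1620150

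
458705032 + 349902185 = 808607217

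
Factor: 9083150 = 2^1*5^2*389^1*467^1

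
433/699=433/699 =0.62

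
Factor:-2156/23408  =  -2^( - 2)*7^1 *19^(-1)=- 7/76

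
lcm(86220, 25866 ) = 258660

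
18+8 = 26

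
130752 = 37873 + 92879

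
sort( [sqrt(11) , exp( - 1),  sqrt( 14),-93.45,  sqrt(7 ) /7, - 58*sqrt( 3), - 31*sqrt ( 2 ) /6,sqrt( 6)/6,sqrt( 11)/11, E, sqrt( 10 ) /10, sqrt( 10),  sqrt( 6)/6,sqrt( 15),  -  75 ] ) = [ - 58*sqrt( 3 ), - 93.45 ,  -  75,-31*sqrt(2) /6,sqrt(11) /11,sqrt( 10 )/10,exp(-1),sqrt(7)/7,sqrt( 6)/6, sqrt( 6)/6,E, sqrt( 10 ),  sqrt( 11 ),sqrt( 14), sqrt(15) ]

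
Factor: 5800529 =7^1*19^1*43613^1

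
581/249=7/3 = 2.33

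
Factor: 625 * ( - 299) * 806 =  - 150621250 = - 2^1*  5^4*13^2 * 23^1 * 31^1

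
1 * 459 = 459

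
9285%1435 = 675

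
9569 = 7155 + 2414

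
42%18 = 6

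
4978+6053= 11031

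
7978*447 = 3566166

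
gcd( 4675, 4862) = 187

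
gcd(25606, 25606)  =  25606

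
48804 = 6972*7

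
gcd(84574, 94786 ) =2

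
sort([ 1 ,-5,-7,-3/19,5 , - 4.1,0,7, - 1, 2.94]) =[ - 7,-5,-4.1,-1, - 3/19, 0, 1,  2.94,  5,7 ] 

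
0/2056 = 0 = 0.00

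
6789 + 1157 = 7946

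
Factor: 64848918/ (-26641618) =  - 3^1*17^(- 1)*401^1*733^( - 1)*1069^( - 1 )*26953^1  =  -32424459/13320809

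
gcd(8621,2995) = 1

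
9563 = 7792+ 1771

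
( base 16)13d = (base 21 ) F2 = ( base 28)b9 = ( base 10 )317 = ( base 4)10331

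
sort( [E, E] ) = [ E, E] 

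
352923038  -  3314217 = 349608821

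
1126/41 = 27 + 19/41 = 27.46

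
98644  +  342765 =441409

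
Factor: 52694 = 2^1*26347^1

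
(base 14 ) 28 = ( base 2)100100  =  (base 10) 36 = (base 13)2a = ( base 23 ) 1d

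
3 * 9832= 29496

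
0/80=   0= 0.00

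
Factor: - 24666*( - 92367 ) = 2^1*3^4*11^1*311^1*4111^1= 2278324422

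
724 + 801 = 1525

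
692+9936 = 10628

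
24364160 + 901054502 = 925418662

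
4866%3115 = 1751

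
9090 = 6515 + 2575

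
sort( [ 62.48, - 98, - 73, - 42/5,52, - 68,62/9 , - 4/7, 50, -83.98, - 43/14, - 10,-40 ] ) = [ - 98,-83.98, - 73, - 68, - 40,  -  10, - 42/5, - 43/14, - 4/7,62/9,  50,52,62.48 ]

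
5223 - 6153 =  - 930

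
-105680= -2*52840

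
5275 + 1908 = 7183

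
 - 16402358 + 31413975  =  15011617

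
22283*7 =155981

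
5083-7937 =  - 2854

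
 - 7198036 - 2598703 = - 9796739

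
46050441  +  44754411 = 90804852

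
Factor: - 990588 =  - 2^2*3^1*82549^1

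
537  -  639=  - 102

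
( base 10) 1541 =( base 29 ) 1O4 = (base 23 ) 2l0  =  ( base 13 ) 917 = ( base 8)3005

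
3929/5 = 785 + 4/5 = 785.80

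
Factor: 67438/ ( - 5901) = -9634/843 = -2^1*3^(-1)*281^(-1)*4817^1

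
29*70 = 2030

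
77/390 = 77/390 = 0.20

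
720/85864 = 90/10733 = 0.01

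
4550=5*910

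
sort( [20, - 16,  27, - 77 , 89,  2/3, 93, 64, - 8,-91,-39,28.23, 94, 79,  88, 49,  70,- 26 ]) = [-91, - 77, - 39,-26, - 16, - 8,2/3, 20  ,  27,28.23,49, 64,70, 79, 88,89,93,94]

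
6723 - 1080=5643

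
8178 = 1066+7112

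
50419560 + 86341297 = 136760857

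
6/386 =3/193 = 0.02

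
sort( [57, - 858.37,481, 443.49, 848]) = [ - 858.37, 57,  443.49 , 481,848]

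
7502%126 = 68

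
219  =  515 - 296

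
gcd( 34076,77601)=1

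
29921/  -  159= - 29921/159 = -  188.18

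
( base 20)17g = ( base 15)271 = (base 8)1054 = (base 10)556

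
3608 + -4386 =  - 778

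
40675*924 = 37583700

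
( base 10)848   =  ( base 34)ow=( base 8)1520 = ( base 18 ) 2b2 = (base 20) 228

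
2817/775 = 3+492/775 = 3.63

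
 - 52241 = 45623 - 97864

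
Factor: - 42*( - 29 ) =1218 = 2^1* 3^1*7^1*29^1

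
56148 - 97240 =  - 41092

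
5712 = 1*5712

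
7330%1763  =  278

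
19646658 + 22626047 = 42272705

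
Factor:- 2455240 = -2^3*5^1*61381^1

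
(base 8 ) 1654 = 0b1110101100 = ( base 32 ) tc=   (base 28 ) 15g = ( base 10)940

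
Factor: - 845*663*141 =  - 78993135  =  - 3^2*5^1*13^3* 17^1*47^1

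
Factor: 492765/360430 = 2^( - 1)*3^1*13^1  *  19^1*271^(- 1 ) = 741/542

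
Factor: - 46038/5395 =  - 2^1* 3^1 * 5^( - 1)*13^( - 1)*83^(-1) *7673^1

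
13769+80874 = 94643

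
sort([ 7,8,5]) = [ 5, 7,8]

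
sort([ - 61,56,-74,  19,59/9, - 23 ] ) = [ - 74,-61, - 23,59/9,19, 56] 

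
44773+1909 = 46682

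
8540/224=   305/8 = 38.12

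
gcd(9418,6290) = 34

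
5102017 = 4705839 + 396178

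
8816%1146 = 794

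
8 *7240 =57920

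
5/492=5/492 = 0.01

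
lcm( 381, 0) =0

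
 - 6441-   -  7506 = 1065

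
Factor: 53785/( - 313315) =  - 31^1*223^(-1) * 281^ ( -1)*347^1 = - 10757/62663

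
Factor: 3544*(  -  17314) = - 61360816 = - 2^4*11^1*443^1*787^1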